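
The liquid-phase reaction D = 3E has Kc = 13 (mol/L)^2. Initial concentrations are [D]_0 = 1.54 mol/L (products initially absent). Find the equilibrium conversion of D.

Let X = conversion of D; extent ξ = 1.54·X mol/L.
Concentrations: [D] = 1.54 − 1.54X; [E] = 4.62X.
Kc = [E]^3 / ([D]).
This equals 13 at X = 0.474 (the root in 0 < X < 1).

X = 0.474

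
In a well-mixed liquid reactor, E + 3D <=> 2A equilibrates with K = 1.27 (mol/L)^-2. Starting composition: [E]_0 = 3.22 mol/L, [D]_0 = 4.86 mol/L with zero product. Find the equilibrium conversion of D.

X = 0.733

Let X = conversion of D; extent ξ = 4.86X/3 mol/L.
Concentrations: [E] = 3.22 − 1.62X; [D] = 4.86 − 4.86X; [A] = 3.24X.
K = [A]^2 / ([E] [D]^3).
This equals 1.27 at X = 0.733 (the root in 0 < X < 1).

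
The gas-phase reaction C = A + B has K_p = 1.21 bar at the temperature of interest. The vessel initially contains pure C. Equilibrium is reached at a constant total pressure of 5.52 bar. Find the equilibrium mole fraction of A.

y_A = 0.298

Let X = conversion of C (basis 1 mol C); extent of reaction ξ = X.
Mole table: n_C = 1 − X; n_A = X; n_B = X.
Summing: n_T = 1 + X.
Mole fractions y_i = n_i/n_T; K_p = p_A p_B / (p_C) with p_i = y_i·P.
This yields a degree-2 equation in X; solving on (0,1), X = 0.424.
Then n_A = 0.424, n_T = 1.42, so y_A = 0.298.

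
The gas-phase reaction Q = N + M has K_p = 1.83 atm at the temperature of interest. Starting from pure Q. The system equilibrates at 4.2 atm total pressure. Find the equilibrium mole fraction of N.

Basis: 1 mol Q initially; let X = conversion of Q. Extent ξ = X.
Moles: n_Q = 1 − X; n_N = X; n_M = X.
Summing: n_T = 1 + X.
With p_i = (n_i/n_T)P, K_p = p_N p_M / (p_Q).
This yields a degree-2 equation in X; solving on (0,1), X = 0.551.
Then n_N = 0.551, n_T = 1.55, so y_N = 0.355.

y_N = 0.355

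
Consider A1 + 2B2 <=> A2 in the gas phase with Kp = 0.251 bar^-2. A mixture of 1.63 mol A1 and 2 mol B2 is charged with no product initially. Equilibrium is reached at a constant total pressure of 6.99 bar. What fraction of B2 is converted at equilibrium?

Take 2 mol B2 as basis and let X be its fractional conversion, so ξ = X.
Species balance: n_A1 = 1.63 − X; n_B2 = 2 − 2X; n_A2 = X.
Summing: n_T = 3.63 − 2X.
Mole fractions y_i = n_i/n_T; Kp = p_A2 / (p_A1 p_B2^2) with p_i = y_i·P.
This yields a degree-3 equation in X; solving on (0,1), X = 0.722.

X = 0.722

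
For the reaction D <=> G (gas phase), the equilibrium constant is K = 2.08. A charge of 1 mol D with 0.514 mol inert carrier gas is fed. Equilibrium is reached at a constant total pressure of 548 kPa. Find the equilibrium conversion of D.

Basis: 1 mol D initially; let X = conversion of D. Extent ξ = X.
Moles: n_D = 1 − X; n_G = X; n_I = 0.514 (inert).
n_T stays at 1.51 (no change in mole number).
Mole fractions y_i = n_i/n_T; K = p_G / (p_D) with p_i = y_i·P.
This yields a degree-1 equation in X; solving on (0,1), X = 0.675.

X = 0.675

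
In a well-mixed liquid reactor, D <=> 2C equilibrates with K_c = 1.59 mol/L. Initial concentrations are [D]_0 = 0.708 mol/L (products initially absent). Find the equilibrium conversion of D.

X = 0.519

Let X = conversion of D; extent ξ = 0.708·X mol/L.
Concentrations: [D] = 0.708 − 0.708X; [C] = 1.42X.
K_c = [C]^2 / ([D]).
This equals 1.59 at X = 0.519 (the root in 0 < X < 1).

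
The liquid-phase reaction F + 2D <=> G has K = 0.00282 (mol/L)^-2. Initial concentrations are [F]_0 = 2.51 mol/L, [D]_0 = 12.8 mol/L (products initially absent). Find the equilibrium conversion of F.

X = 0.270

Let X = conversion of F; extent ξ = 2.51·X mol/L.
Concentrations: [F] = 2.51 − 2.51X; [D] = 12.8 − 5.02X; [G] = 2.51X.
K = [G] / ([F] [D]^2).
Solving K = 0.00282 for X ∈ (0,1): X = 0.270.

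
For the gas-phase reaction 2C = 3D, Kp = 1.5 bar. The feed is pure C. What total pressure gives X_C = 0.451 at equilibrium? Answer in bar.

Basis: 1 mol C initially; let X = conversion of C. Extent ξ = 0.5X.
At extent ξ: n_C = 1 − X; n_D = 1.5X.
Summing: n_T = 1 + 0.5X.
Kp = p_D^3 / (p_C^2) with p_i = (n_i/n_T)·P.
At X = 0.451: the mole-fraction product g(X) = Π y_i^ν_i = 0.8382. Since Kp = g(X)·P^{1}, P = (Kp/g)^(1/1) = (1.5/0.8382)^(1/1) = 1.79 bar.

P = 1.79 bar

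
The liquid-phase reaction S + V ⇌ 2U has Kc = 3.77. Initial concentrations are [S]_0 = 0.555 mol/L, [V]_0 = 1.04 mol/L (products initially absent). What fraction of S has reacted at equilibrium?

Let X = conversion of S; extent ξ = 0.555·X mol/L.
Concentrations: [S] = 0.555 − 0.555X; [V] = 1.04 − 0.555X; [U] = 1.11X.
Kc = [U]^2 / ([S] [V]).
This equals 3.77 at X = 0.643 (the root in 0 < X < 1).

X = 0.643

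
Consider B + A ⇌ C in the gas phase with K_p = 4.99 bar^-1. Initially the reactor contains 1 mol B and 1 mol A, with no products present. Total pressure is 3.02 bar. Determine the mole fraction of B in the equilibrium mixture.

Let X = conversion of B (basis 1 mol B); extent of reaction ξ = X.
Mole table: n_B = 1 − X; n_A = 1 − X; n_C = X.
n_T = Σnᵢ = 2 − X.
y_i = n_i/n_T, p_i = y_i·P. K_p = p_C / (p_B p_A).
Equating to 4.99 bar^-1 and solving on 0 < X < 1: X = 0.751.
Then n_B = 0.249, n_T = 1.25, so y_B = 0.200.

y_B = 0.200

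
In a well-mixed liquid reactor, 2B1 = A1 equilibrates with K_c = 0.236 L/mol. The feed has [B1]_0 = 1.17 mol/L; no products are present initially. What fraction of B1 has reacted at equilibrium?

X = 0.284

Let X = conversion of B1; extent ξ = 1.17X/2 mol/L.
Concentrations: [B1] = 1.17 − 1.17X; [A1] = 0.585X.
K_c = [A1] / ([B1]^2).
This equals 0.236 at X = 0.284 (the root in 0 < X < 1).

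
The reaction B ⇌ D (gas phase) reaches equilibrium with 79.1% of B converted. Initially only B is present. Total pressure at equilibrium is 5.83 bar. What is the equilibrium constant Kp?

Let X = conversion of B (basis 1 mol B); extent of reaction ξ = X.
Species balance: n_B = 1 − X; n_D = X.
n_T stays at 1 (no change in mole number).
At X = 0.791: n_B = 0.209, n_D = 0.791, n_T = 1.
p_i = (n_i/n_T)·P. Kp = p_D / (p_B) = 3.78.

Kp = 3.78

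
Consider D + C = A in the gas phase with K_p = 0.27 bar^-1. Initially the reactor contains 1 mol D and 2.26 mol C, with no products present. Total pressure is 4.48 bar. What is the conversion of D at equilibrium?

X = 0.438

Take 1 mol D as basis and let X be its fractional conversion, so ξ = X.
At extent ξ: n_D = 1 − X; n_C = 2.26 − X; n_A = X.
Summing: n_T = 3.26 − X.
With p_i = (n_i/n_T)P, K_p = p_A / (p_D p_C).
Equating to 0.27 bar^-1 and solving on 0 < X < 1: X = 0.438.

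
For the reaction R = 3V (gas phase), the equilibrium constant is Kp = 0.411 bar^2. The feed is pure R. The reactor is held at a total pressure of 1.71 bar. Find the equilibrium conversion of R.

X = 0.202

Take 1 mol R as basis and let X be its fractional conversion, so ξ = X.
Species balance: n_R = 1 − X; n_V = 3X.
n_T = Σnᵢ = 1 + 2X.
y_i = n_i/n_T, p_i = y_i·P. Kp = p_V^3 / (p_R).
Equating to 0.411 bar^2 and solving on 0 < X < 1: X = 0.202.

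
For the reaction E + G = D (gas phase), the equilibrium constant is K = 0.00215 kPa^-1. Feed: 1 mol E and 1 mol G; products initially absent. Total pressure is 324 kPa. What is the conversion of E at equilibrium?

Let X = conversion of E (basis 1 mol E); extent of reaction ξ = X.
At extent ξ: n_E = 1 − X; n_G = 1 − X; n_D = X.
Total moles n_T = 2 − X.
Mole fractions y_i = n_i/n_T; K = p_D / (p_E p_G) with p_i = y_i·P.
This yields a degree-2 equation in X; solving on (0,1), X = 0.232.

X = 0.232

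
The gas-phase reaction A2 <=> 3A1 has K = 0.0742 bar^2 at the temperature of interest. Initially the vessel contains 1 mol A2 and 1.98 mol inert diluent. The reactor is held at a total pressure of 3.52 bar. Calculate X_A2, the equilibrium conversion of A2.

Take 1 mol A2 as basis and let X be its fractional conversion, so ξ = X.
At extent ξ: n_A2 = 1 − X; n_A1 = 3X; n_I = 1.98 (inert).
Summing: n_T = 2.98 + 2X.
y_i = n_i/n_T, p_i = y_i·P. K = p_A1^3 / (p_A2).
Substituting and setting equal to 0.0742 bar^2 gives a polynomial in X; the root in (0,1) is X = 0.127.

X = 0.127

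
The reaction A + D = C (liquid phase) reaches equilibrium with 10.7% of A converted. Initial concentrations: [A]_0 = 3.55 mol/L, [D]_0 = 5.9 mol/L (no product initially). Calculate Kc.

Kc = 0.0217 L/mol

Let X = conversion of A.
Concentrations: [A] = 3.55 − 3.55X; [D] = 5.9 − 3.55X; [C] = 3.55X.
At X = 0.107: [A] = 3.17, [D] = 5.52, [C] = 0.38.
Kc = [C] / ([A] [D]) = 0.0217 L/mol.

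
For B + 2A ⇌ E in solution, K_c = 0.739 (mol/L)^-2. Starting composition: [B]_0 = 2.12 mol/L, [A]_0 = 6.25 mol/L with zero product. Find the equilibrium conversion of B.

X = 0.842

Let X = conversion of B; extent ξ = 2.12·X mol/L.
Concentrations: [B] = 2.12 − 2.12X; [A] = 6.25 − 4.24X; [E] = 2.12X.
K_c = [E] / ([B] [A]^2).
Equating to 0.739 (mol/L)^-2: the physical root is X = 0.842.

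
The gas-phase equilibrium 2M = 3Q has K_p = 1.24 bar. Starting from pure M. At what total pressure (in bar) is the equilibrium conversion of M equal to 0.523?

Take 1 mol M as basis and let X be its fractional conversion, so ξ = 0.5X.
Moles: n_M = 1 − X; n_Q = 1.5X.
Total moles n_T = 1 + 0.5X.
K_p = p_Q^3 / (p_M^2) with p_i = (n_i/n_T)·P.
At X = 0.523: the mole-fraction product g(X) = Π y_i^ν_i = 1.682. Since K_p = g(X)·P^{1}, P = (K_p/g)^(1/1) = (1.24/1.682)^(1/1) = 0.737 bar.

P = 0.737 bar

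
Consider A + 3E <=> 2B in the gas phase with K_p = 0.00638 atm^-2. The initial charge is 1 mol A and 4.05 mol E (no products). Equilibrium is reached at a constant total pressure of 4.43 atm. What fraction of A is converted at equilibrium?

Basis: 1 mol A initially; let X = conversion of A. Extent ξ = X.
Mole table: n_A = 1 − X; n_E = 4.05 − 3X; n_B = 2X.
Total moles n_T = 5.05 − 2X.
With p_i = (n_i/n_T)P, K_p = p_B^2 / (p_A p_E^3).
Equating to 0.00638 atm^-2 and solving on 0 < X < 1: X = 0.214.

X = 0.214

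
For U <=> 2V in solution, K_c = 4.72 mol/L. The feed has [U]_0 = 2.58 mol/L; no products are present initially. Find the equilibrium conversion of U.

Let X = conversion of U; extent ξ = 2.58·X mol/L.
Concentrations: [U] = 2.58 − 2.58X; [V] = 5.16X.
K_c = [V]^2 / ([U]).
Solving K_c = 4.72 for X ∈ (0,1): X = 0.485.

X = 0.485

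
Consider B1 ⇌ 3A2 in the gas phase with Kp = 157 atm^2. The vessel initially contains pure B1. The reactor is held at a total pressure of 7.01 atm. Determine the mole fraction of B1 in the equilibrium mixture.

Take 1 mol B1 as basis and let X be its fractional conversion, so ξ = X.
Species balance: n_B1 = 1 − X; n_A2 = 3X.
Summing: n_T = 1 + 2X.
y_i = n_i/n_T, p_i = y_i·P. Kp = p_A2^3 / (p_B1).
Setting this equal to 157 atm^2 and taking the physical root (0 < X < 1) gives X = 0.610.
Then n_B1 = 0.39, n_T = 2.22, so y_B1 = 0.175.

y_B1 = 0.175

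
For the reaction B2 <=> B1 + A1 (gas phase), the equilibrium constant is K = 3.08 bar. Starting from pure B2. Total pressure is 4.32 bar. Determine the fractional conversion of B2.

X = 0.645

Take 1 mol B2 as basis and let X be its fractional conversion, so ξ = X.
Moles: n_B2 = 1 − X; n_B1 = X; n_A1 = X.
Total moles n_T = 1 + X.
Mole fractions y_i = n_i/n_T; K = p_B1 p_A1 / (p_B2) with p_i = y_i·P.
Equating to 3.08 bar and solving on 0 < X < 1: X = 0.645.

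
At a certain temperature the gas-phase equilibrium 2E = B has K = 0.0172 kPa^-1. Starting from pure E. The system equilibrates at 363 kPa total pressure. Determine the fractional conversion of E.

Take 1 mol E as basis and let X be its fractional conversion, so ξ = 0.5X.
At extent ξ: n_E = 1 − X; n_B = 0.5X.
Summing: n_T = 1 − 0.5X.
y_i = n_i/n_T, p_i = y_i·P. K = p_B / (p_E^2).
Substituting and setting equal to 0.0172 kPa^-1 gives a polynomial in X; the root in (0,1) is X = 0.804.

X = 0.804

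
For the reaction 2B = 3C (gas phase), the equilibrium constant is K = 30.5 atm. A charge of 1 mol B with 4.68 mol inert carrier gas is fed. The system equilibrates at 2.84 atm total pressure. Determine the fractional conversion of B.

Let X = conversion of B (basis 1 mol B); extent of reaction ξ = 0.5X.
Moles: n_B = 1 − X; n_C = 1.5X; n_I = 4.68 (inert).
Summing: n_T = 5.68 + 0.5X.
With p_i = (n_i/n_T)P, K = p_C^3 / (p_B^2).
This yields a degree-3 equation in X; solving on (0,1), X = 0.829.

X = 0.829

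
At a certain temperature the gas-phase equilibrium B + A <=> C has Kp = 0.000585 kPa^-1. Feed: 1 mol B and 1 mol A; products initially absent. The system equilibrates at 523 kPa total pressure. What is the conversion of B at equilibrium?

X = 0.125

Basis: 1 mol B initially; let X = conversion of B. Extent ξ = X.
Mole table: n_B = 1 − X; n_A = 1 − X; n_C = X.
n_T = Σnᵢ = 2 − X.
Mole fractions y_i = n_i/n_T; Kp = p_C / (p_B p_A) with p_i = y_i·P.
Setting this equal to 0.000585 kPa^-1 and taking the physical root (0 < X < 1) gives X = 0.125.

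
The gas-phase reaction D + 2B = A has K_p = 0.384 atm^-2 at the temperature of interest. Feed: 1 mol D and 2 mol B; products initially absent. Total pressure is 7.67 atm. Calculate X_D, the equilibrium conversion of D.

X = 0.733

Take 1 mol D as basis and let X be its fractional conversion, so ξ = X.
At extent ξ: n_D = 1 − X; n_B = 2 − 2X; n_A = X.
Summing: n_T = 3 − 2X.
With p_i = (n_i/n_T)P, K_p = p_A / (p_D p_B^2).
Setting this equal to 0.384 atm^-2 and taking the physical root (0 < X < 1) gives X = 0.733.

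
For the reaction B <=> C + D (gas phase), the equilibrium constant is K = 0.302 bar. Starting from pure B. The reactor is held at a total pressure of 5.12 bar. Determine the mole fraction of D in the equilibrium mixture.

y_D = 0.191

Basis: 1 mol B initially; let X = conversion of B. Extent ξ = X.
Moles: n_B = 1 − X; n_C = X; n_D = X.
Total moles n_T = 1 + X.
y_i = n_i/n_T, p_i = y_i·P. K = p_C p_D / (p_B).
Equating to 0.302 bar and solving on 0 < X < 1: X = 0.236.
Then n_D = 0.236, n_T = 1.24, so y_D = 0.191.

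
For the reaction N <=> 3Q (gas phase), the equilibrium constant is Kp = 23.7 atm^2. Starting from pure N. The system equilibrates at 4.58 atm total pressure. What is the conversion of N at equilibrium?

Take 1 mol N as basis and let X be its fractional conversion, so ξ = X.
Mole table: n_N = 1 − X; n_Q = 3X.
n_T = Σnᵢ = 1 + 2X.
y_i = n_i/n_T, p_i = y_i·P. Kp = p_Q^3 / (p_N).
Setting this equal to 23.7 atm^2 and taking the physical root (0 < X < 1) gives X = 0.436.

X = 0.436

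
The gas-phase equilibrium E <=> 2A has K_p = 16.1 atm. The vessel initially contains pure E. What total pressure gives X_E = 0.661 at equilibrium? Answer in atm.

Let X = conversion of E (basis 1 mol E); extent of reaction ξ = X.
Species balance: n_E = 1 − X; n_A = 2X.
Summing: n_T = 1 + X.
K_p = p_A^2 / (p_E) with p_i = (n_i/n_T)·P.
At X = 0.661: the mole-fraction product g(X) = Π y_i^ν_i = 3.104. Since K_p = g(X)·P^{1}, P = (K_p/g)^(1/1) = (16.1/3.104)^(1/1) = 5.19 atm.

P = 5.19 atm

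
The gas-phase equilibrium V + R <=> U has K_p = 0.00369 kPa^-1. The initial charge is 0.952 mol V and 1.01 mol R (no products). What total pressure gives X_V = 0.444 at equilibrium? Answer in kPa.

P = 567 kPa

Let X = conversion of V (basis 0.952 mol V); extent of reaction ξ = 0.952X.
Mole table: n_V = 0.952 − 0.952X; n_R = 1.01 − 0.952X; n_U = 0.952X.
Summing: n_T = 1.96 − 0.952X.
K_p = p_U / (p_V p_R) with p_i = (n_i/n_T)·P.
At X = 0.444: the mole-fraction product g(X) = Π y_i^ν_i = 2.093. Since K_p = g(X)·P^{-1}, P = (g/K_p)^(1/1) = (2.093/0.00369)^(1/1) = 567 kPa.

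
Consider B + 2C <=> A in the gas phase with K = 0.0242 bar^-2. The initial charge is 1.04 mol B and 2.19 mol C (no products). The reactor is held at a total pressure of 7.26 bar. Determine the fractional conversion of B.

Take 1.04 mol B as basis and let X be its fractional conversion, so ξ = 1.04X.
At extent ξ: n_B = 1.04 − 1.04X; n_C = 2.19 − 2.08X; n_A = 1.04X.
Total moles n_T = 3.23 − 2.08X.
Mole fractions y_i = n_i/n_T; K = p_A / (p_B p_C^2) with p_i = y_i·P.
Substituting and setting equal to 0.0242 bar^-2 gives a polynomial in X; the root in (0,1) is X = 0.312.

X = 0.312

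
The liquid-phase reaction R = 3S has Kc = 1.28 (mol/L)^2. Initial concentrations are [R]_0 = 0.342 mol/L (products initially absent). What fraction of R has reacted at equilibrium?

X = 0.562

Let X = conversion of R; extent ξ = 0.342·X mol/L.
Concentrations: [R] = 0.342 − 0.342X; [S] = 1.03X.
Kc = [S]^3 / ([R]).
This equals 1.28 at X = 0.562 (the root in 0 < X < 1).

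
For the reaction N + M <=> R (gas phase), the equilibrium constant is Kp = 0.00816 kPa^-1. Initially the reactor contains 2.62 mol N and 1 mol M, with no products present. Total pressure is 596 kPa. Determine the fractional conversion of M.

X = 0.760

Basis: 1 mol M initially; let X = conversion of M. Extent ξ = X.
Mole table: n_N = 2.62 − X; n_M = 1 − X; n_R = X.
Total moles n_T = 3.62 − X.
Mole fractions y_i = n_i/n_T; Kp = p_R / (p_N p_M) with p_i = y_i·P.
Equating to 0.00816 kPa^-1 and solving on 0 < X < 1: X = 0.760.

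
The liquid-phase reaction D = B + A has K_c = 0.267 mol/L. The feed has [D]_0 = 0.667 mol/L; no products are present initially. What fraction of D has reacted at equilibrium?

X = 0.463

Let X = conversion of D; extent ξ = 0.667·X mol/L.
Concentrations: [D] = 0.667 − 0.667X; [B] = 0.667X; [A] = 0.667X.
K_c = [B] [A] / ([D]).
Equating to 0.267 mol/L: the physical root is X = 0.463.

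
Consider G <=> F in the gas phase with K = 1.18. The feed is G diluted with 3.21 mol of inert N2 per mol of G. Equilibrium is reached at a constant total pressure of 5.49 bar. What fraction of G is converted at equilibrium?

X = 0.541

Basis: 1 mol G initially; let X = conversion of G. Extent ξ = X.
At extent ξ: n_G = 1 − X; n_F = X; n_I = 3.21 (inert).
Since Δν = 0, n_T = 4.21 throughout.
Mole fractions y_i = n_i/n_T; K = p_F / (p_G) with p_i = y_i·P.
Substituting and setting equal to 1.18 gives a polynomial in X; the root in (0,1) is X = 0.541.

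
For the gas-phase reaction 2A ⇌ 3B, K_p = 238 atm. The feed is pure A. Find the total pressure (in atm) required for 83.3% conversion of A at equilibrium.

Take 1 mol A as basis and let X be its fractional conversion, so ξ = 0.5X.
Species balance: n_A = 1 − X; n_B = 1.5X.
n_T = Σnᵢ = 1 + 0.5X.
K_p = p_B^3 / (p_A^2) with p_i = (n_i/n_T)·P.
At X = 0.833: the mole-fraction product g(X) = Π y_i^ν_i = 49.38. Since K_p = g(X)·P^{1}, P = (K_p/g)^(1/1) = (238/49.38)^(1/1) = 4.82 atm.

P = 4.82 atm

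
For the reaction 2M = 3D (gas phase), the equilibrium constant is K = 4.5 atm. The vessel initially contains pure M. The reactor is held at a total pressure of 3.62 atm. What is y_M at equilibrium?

Let X = conversion of M (basis 1 mol M); extent of reaction ξ = 0.5X.
Species balance: n_M = 1 − X; n_D = 1.5X.
Total moles n_T = 1 + 0.5X.
Mole fractions y_i = n_i/n_T; K = p_D^3 / (p_M^2) with p_i = y_i·P.
Setting this equal to 4.5 atm and taking the physical root (0 < X < 1) gives X = 0.491.
Then n_M = 0.509, n_T = 1.25, so y_M = 0.408.

y_M = 0.408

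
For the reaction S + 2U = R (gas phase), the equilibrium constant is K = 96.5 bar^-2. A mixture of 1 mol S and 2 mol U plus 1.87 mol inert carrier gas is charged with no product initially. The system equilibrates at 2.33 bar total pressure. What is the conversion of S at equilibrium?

Take 1 mol S as basis and let X be its fractional conversion, so ξ = X.
Mole table: n_S = 1 − X; n_U = 2 − 2X; n_R = X; n_I = 1.87 (inert).
n_T = Σnᵢ = 4.87 − 2X.
Mole fractions y_i = n_i/n_T; K = p_R / (p_S p_U^2) with p_i = y_i·P.
Setting this equal to 96.5 bar^-2 and taking the physical root (0 < X < 1) gives X = 0.840.

X = 0.840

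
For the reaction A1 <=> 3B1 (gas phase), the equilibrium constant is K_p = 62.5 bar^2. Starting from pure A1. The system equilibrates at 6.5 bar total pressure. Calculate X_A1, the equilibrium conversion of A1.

X = 0.478

Basis: 1 mol A1 initially; let X = conversion of A1. Extent ξ = X.
Mole table: n_A1 = 1 − X; n_B1 = 3X.
Summing: n_T = 1 + 2X.
y_i = n_i/n_T, p_i = y_i·P. K_p = p_B1^3 / (p_A1).
Equating to 62.5 bar^2 and solving on 0 < X < 1: X = 0.478.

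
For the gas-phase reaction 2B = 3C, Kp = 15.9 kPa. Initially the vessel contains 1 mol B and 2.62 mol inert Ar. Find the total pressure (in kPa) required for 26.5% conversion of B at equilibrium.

P = 513 kPa

Let X = conversion of B (basis 1 mol B); extent of reaction ξ = 0.5X.
At extent ξ: n_B = 1 − X; n_C = 1.5X; n_I = 2.62 (inert).
n_T = Σnᵢ = 3.62 + 0.5X.
Kp = p_C^3 / (p_B^2) with p_i = (n_i/n_T)·P.
At X = 0.265: the mole-fraction product g(X) = Π y_i^ν_i = 0.03098. Since Kp = g(X)·P^{1}, P = (Kp/g)^(1/1) = (15.9/0.03098)^(1/1) = 513 kPa.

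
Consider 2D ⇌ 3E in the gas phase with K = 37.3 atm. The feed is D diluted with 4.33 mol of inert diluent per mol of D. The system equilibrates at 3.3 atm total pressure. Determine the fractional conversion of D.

Let X = conversion of D (basis 1 mol D); extent of reaction ξ = 0.5X.
At extent ξ: n_D = 1 − X; n_E = 1.5X; n_I = 4.33 (inert).
n_T = Σnᵢ = 5.33 + 0.5X.
Mole fractions y_i = n_i/n_T; K = p_E^3 / (p_D^2) with p_i = y_i·P.
Setting this equal to 37.3 atm and taking the physical root (0 < X < 1) gives X = 0.828.

X = 0.828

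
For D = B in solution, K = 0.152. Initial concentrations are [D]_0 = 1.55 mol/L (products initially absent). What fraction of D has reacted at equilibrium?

X = 0.132

Let X = conversion of D; extent ξ = 1.55·X mol/L.
Concentrations: [D] = 1.55 − 1.55X; [B] = 1.55X.
K = [B] / ([D]).
Equating to 0.152: the physical root is X = 0.132.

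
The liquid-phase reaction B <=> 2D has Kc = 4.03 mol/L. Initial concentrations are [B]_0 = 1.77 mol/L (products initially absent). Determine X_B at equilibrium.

X = 0.522

Let X = conversion of B; extent ξ = 1.77·X mol/L.
Concentrations: [B] = 1.77 − 1.77X; [D] = 3.54X.
Kc = [D]^2 / ([B]).
Equating to 4.03 mol/L: the physical root is X = 0.522.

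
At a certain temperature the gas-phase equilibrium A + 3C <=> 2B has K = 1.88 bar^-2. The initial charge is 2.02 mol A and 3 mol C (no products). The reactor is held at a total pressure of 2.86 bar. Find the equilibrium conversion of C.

X = 0.654

Take 3 mol C as basis and let X be its fractional conversion, so ξ = X.
Species balance: n_A = 2.02 − X; n_C = 3 − 3X; n_B = 2X.
Summing: n_T = 5.02 − 2X.
With p_i = (n_i/n_T)P, K = p_B^2 / (p_A p_C^3).
Substituting and setting equal to 1.88 bar^-2 gives a polynomial in X; the root in (0,1) is X = 0.654.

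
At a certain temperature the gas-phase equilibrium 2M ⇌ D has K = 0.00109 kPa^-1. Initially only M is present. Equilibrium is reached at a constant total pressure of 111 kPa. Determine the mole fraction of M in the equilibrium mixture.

y_M = 0.902

Basis: 1 mol M initially; let X = conversion of M. Extent ξ = 0.5X.
At extent ξ: n_M = 1 − X; n_D = 0.5X.
Summing: n_T = 1 − 0.5X.
y_i = n_i/n_T, p_i = y_i·P. K = p_D / (p_M^2).
Substituting and setting equal to 0.00109 kPa^-1 gives a polynomial in X; the root in (0,1) is X = 0.179.
Then n_M = 0.821, n_T = 0.91, so y_M = 0.902.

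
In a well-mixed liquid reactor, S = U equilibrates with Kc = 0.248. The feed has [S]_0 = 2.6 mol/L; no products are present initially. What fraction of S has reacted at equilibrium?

Let X = conversion of S; extent ξ = 2.6·X mol/L.
Concentrations: [S] = 2.6 − 2.6X; [U] = 2.6X.
Kc = [U] / ([S]).
Solving Kc = 0.248 for X ∈ (0,1): X = 0.199.

X = 0.199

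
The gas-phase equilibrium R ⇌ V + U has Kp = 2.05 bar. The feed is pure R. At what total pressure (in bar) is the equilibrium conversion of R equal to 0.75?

P = 1.59 bar

Take 1 mol R as basis and let X be its fractional conversion, so ξ = X.
Moles: n_R = 1 − X; n_V = X; n_U = X.
Total moles n_T = 1 + X.
Kp = p_V p_U / (p_R) with p_i = (n_i/n_T)·P.
At X = 0.75: the mole-fraction product g(X) = Π y_i^ν_i = 1.286. Since Kp = g(X)·P^{1}, P = (Kp/g)^(1/1) = (2.05/1.286)^(1/1) = 1.59 bar.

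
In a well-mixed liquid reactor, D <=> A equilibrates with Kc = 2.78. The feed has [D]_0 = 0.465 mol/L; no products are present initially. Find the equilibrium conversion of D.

Let X = conversion of D; extent ξ = 0.465·X mol/L.
Concentrations: [D] = 0.465 − 0.465X; [A] = 0.465X.
Kc = [A] / ([D]).
Setting equal to 2.78 and solving for X on (0,1) gives X = 0.735.

X = 0.735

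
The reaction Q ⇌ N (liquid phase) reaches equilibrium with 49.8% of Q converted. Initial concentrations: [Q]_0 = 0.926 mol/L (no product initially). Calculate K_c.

K_c = 0.992

Let X = conversion of Q.
Concentrations: [Q] = 0.926 − 0.926X; [N] = 0.926X.
At X = 0.498: [Q] = 0.465, [N] = 0.461.
K_c = [N] / ([Q]) = 0.992.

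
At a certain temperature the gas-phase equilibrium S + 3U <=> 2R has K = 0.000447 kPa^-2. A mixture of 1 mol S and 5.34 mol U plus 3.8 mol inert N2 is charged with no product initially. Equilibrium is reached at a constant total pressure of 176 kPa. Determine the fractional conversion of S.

Basis: 1 mol S initially; let X = conversion of S. Extent ξ = X.
Moles: n_S = 1 − X; n_U = 5.34 − 3X; n_R = 2X; n_I = 3.8 (inert).
Summing: n_T = 10.1 − 2X.
With p_i = (n_i/n_T)P, K = p_R^2 / (p_S p_U^3).
Substituting and setting equal to 0.000447 kPa^-2 gives a polynomial in X; the root in (0,1) is X = 0.693.

X = 0.693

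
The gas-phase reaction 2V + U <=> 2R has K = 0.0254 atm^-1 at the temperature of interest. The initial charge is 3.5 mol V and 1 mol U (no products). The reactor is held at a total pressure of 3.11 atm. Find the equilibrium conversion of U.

X = 0.190

Take 1 mol U as basis and let X be its fractional conversion, so ξ = X.
Species balance: n_V = 3.5 − 2X; n_U = 1 − X; n_R = 2X.
n_T = Σnᵢ = 4.5 − X.
y_i = n_i/n_T, p_i = y_i·P. K = p_R^2 / (p_V^2 p_U).
This yields a degree-3 equation in X; solving on (0,1), X = 0.190.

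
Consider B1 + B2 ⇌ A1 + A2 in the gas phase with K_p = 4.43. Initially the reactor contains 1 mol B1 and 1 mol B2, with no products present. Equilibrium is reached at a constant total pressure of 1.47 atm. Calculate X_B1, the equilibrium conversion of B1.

Basis: 1 mol B1 initially; let X = conversion of B1. Extent ξ = X.
Moles: n_B1 = 1 − X; n_B2 = 1 − X; n_A1 = X; n_A2 = X.
Since Δν = 0, n_T = 2 throughout.
y_i = n_i/n_T, p_i = y_i·P. K_p = p_A1 p_A2 / (p_B1 p_B2).
This yields a degree-2 equation in X; solving on (0,1), X = 0.678.

X = 0.678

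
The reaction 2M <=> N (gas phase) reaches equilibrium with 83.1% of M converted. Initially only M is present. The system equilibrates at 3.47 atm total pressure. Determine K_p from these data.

Let X = conversion of M (basis 1 mol M); extent of reaction ξ = 0.5X.
Species balance: n_M = 1 − X; n_N = 0.5X.
Total moles n_T = 1 − 0.5X.
At X = 0.831: n_M = 0.169, n_N = 0.415, n_T = 0.585.
p_i = (n_i/n_T)·P. K_p = p_N / (p_M^2) = 2.45 atm^-1.

K_p = 2.45 atm^-1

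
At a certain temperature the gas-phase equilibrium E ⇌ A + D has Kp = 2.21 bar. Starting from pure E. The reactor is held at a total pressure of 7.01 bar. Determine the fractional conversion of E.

X = 0.490

Let X = conversion of E (basis 1 mol E); extent of reaction ξ = X.
At extent ξ: n_E = 1 − X; n_A = X; n_D = X.
Summing: n_T = 1 + X.
y_i = n_i/n_T, p_i = y_i·P. Kp = p_A p_D / (p_E).
Substituting and setting equal to 2.21 bar gives a polynomial in X; the root in (0,1) is X = 0.490.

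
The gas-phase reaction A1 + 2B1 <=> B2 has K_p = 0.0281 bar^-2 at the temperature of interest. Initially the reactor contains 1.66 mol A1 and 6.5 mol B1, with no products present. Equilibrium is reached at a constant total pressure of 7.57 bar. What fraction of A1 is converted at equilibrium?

Let X = conversion of A1 (basis 1.66 mol A1); extent of reaction ξ = 1.66X.
Mole table: n_A1 = 1.66 − 1.66X; n_B1 = 6.5 − 3.32X; n_B2 = 1.66X.
Total moles n_T = 8.16 − 3.32X.
y_i = n_i/n_T, p_i = y_i·P. K_p = p_B2 / (p_A1 p_B1^2).
Setting this equal to 0.0281 bar^-2 and taking the physical root (0 < X < 1) gives X = 0.474.

X = 0.474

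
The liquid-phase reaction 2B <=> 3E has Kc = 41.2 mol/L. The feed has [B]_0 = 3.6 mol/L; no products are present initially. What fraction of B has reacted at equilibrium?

X = 0.689

Let X = conversion of B; extent ξ = 3.6X/2 mol/L.
Concentrations: [B] = 3.6 − 3.6X; [E] = 5.4X.
Kc = [E]^3 / ([B]^2).
Equating to 41.2 mol/L: the physical root is X = 0.689.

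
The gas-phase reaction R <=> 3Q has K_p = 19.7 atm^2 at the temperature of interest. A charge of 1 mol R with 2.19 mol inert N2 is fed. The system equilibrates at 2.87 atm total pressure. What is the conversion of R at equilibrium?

X = 0.770

Let X = conversion of R (basis 1 mol R); extent of reaction ξ = X.
At extent ξ: n_R = 1 − X; n_Q = 3X; n_I = 2.19 (inert).
Summing: n_T = 3.19 + 2X.
Mole fractions y_i = n_i/n_T; K_p = p_Q^3 / (p_R) with p_i = y_i·P.
This yields a degree-3 equation in X; solving on (0,1), X = 0.770.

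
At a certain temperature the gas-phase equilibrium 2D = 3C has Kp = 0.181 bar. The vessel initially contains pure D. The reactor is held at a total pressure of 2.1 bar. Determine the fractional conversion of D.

X = 0.252

Let X = conversion of D (basis 1 mol D); extent of reaction ξ = 0.5X.
Species balance: n_D = 1 − X; n_C = 1.5X.
Summing: n_T = 1 + 0.5X.
Mole fractions y_i = n_i/n_T; Kp = p_C^3 / (p_D^2) with p_i = y_i·P.
Setting this equal to 0.181 bar and taking the physical root (0 < X < 1) gives X = 0.252.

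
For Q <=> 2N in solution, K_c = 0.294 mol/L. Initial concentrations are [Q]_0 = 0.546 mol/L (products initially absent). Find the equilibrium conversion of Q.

Let X = conversion of Q; extent ξ = 0.546·X mol/L.
Concentrations: [Q] = 0.546 − 0.546X; [N] = 1.09X.
K_c = [N]^2 / ([Q]).
This equals 0.294 at X = 0.306 (the root in 0 < X < 1).

X = 0.306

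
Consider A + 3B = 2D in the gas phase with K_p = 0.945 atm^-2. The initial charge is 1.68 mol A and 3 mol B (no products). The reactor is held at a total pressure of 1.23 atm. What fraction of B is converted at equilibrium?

Take 3 mol B as basis and let X be its fractional conversion, so ξ = X.
Species balance: n_A = 1.68 − X; n_B = 3 − 3X; n_D = 2X.
Total moles n_T = 4.68 − 2X.
Mole fractions y_i = n_i/n_T; K_p = p_D^2 / (p_A p_B^3) with p_i = y_i·P.
Substituting and setting equal to 0.945 atm^-2 gives a polynomial in X; the root in (0,1) is X = 0.411.

X = 0.411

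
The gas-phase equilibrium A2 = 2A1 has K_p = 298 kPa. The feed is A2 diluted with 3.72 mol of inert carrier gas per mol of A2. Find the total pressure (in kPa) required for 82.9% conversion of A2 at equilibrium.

Take 1 mol A2 as basis and let X be its fractional conversion, so ξ = X.
Mole table: n_A2 = 1 − X; n_A1 = 2X; n_I = 3.72 (inert).
Total moles n_T = 4.72 + X.
K_p = p_A1^2 / (p_A2) with p_i = (n_i/n_T)·P.
At X = 0.829: the mole-fraction product g(X) = Π y_i^ν_i = 2.897. Since K_p = g(X)·P^{1}, P = (K_p/g)^(1/1) = (298/2.897)^(1/1) = 103 kPa.

P = 103 kPa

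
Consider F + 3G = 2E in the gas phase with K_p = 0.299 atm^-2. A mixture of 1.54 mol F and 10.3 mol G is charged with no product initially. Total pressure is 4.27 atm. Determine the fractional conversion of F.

Let X = conversion of F (basis 1.54 mol F); extent of reaction ξ = 1.54X.
At extent ξ: n_F = 1.54 − 1.54X; n_G = 10.3 − 4.62X; n_E = 3.08X.
n_T = Σnᵢ = 11.8 − 3.08X.
Mole fractions y_i = n_i/n_T; K_p = p_E^2 / (p_F p_G^3) with p_i = y_i·P.
This yields a degree-4 equation in X; solving on (0,1), X = 0.789.

X = 0.789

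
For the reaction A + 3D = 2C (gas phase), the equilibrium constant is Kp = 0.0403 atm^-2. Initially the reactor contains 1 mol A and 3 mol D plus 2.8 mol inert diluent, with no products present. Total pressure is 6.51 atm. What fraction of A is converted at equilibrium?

X = 0.281

Let X = conversion of A (basis 1 mol A); extent of reaction ξ = X.
Species balance: n_A = 1 − X; n_D = 3 − 3X; n_C = 2X; n_I = 2.8 (inert).
Summing: n_T = 6.8 − 2X.
y_i = n_i/n_T, p_i = y_i·P. Kp = p_C^2 / (p_A p_D^3).
Setting this equal to 0.0403 atm^-2 and taking the physical root (0 < X < 1) gives X = 0.281.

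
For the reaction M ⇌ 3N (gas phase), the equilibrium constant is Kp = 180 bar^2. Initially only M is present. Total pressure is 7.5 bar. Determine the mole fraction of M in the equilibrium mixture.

Basis: 1 mol M initially; let X = conversion of M. Extent ξ = X.
Species balance: n_M = 1 − X; n_N = 3X.
Summing: n_T = 1 + 2X.
With p_i = (n_i/n_T)P, Kp = p_N^3 / (p_M).
Setting this equal to 180 bar^2 and taking the physical root (0 < X < 1) gives X = 0.611.
Then n_M = 0.389, n_T = 2.22, so y_M = 0.175.

y_M = 0.175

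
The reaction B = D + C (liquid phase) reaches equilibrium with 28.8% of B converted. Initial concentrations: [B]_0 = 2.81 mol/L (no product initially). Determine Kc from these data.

Kc = 0.327 mol/L

Let X = conversion of B.
Concentrations: [B] = 2.81 − 2.81X; [D] = 2.81X; [C] = 2.81X.
At X = 0.288: [B] = 2, [D] = 0.809, [C] = 0.809.
Kc = [D] [C] / ([B]) = 0.327 mol/L.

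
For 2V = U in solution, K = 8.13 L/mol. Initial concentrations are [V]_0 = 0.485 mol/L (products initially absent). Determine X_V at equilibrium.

X = 0.702

Let X = conversion of V; extent ξ = 0.485X/2 mol/L.
Concentrations: [V] = 0.485 − 0.485X; [U] = 0.242X.
K = [U] / ([V]^2).
Solving K = 8.13 for X ∈ (0,1): X = 0.702.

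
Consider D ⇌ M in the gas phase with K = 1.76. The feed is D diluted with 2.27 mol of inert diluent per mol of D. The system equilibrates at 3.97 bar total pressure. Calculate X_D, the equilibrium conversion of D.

Take 1 mol D as basis and let X be its fractional conversion, so ξ = X.
Moles: n_D = 1 − X; n_M = X; n_I = 2.27 (inert).
Total moles n_T = 3.27 (Δν = 0, constant).
Mole fractions y_i = n_i/n_T; K = p_M / (p_D) with p_i = y_i·P.
Substituting and setting equal to 1.76 gives a polynomial in X; the root in (0,1) is X = 0.638.

X = 0.638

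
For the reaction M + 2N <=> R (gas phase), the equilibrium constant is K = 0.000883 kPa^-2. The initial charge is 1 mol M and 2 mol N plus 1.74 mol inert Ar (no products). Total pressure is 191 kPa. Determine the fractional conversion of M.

X = 0.611

Let X = conversion of M (basis 1 mol M); extent of reaction ξ = X.
Mole table: n_M = 1 − X; n_N = 2 − 2X; n_R = X; n_I = 1.74 (inert).
n_T = Σnᵢ = 4.74 − 2X.
With p_i = (n_i/n_T)P, K = p_R / (p_M p_N^2).
Setting this equal to 0.000883 kPa^-2 and taking the physical root (0 < X < 1) gives X = 0.611.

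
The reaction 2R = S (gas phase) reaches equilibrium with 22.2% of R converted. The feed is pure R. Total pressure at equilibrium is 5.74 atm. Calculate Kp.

Kp = 0.0284 atm^-1

Let X = conversion of R (basis 1 mol R); extent of reaction ξ = 0.5X.
At extent ξ: n_R = 1 − X; n_S = 0.5X.
Summing: n_T = 1 − 0.5X.
At X = 0.222: n_R = 0.778, n_S = 0.111, n_T = 0.889.
p_i = (n_i/n_T)·P. Kp = p_S / (p_R^2) = 0.0284 atm^-1.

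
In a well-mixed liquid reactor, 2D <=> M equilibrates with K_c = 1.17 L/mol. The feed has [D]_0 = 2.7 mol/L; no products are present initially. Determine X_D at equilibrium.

Let X = conversion of D; extent ξ = 2.7X/2 mol/L.
Concentrations: [D] = 2.7 − 2.7X; [M] = 1.35X.
K_c = [M] / ([D]^2).
Equating to 1.17 L/mol: the physical root is X = 0.674.

X = 0.674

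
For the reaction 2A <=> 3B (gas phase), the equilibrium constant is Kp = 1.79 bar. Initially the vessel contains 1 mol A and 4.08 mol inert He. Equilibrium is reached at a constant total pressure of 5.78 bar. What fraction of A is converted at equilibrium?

Basis: 1 mol A initially; let X = conversion of A. Extent ξ = 0.5X.
Moles: n_A = 1 − X; n_B = 1.5X; n_I = 4.08 (inert).
Total moles n_T = 5.08 + 0.5X.
With p_i = (n_i/n_T)P, Kp = p_B^3 / (p_A^2).
This yields a degree-3 equation in X; solving on (0,1), X = 0.498.

X = 0.498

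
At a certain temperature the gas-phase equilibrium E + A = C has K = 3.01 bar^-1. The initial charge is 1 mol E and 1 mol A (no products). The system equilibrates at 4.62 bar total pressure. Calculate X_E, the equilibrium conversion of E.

Take 1 mol E as basis and let X be its fractional conversion, so ξ = X.
Moles: n_E = 1 − X; n_A = 1 − X; n_C = X.
Summing: n_T = 2 − X.
y_i = n_i/n_T, p_i = y_i·P. K = p_C / (p_E p_A).
Equating to 3.01 bar^-1 and solving on 0 < X < 1: X = 0.741.

X = 0.741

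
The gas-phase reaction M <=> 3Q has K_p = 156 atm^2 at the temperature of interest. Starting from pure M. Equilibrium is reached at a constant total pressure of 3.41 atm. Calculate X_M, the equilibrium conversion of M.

X = 0.835

Take 1 mol M as basis and let X be its fractional conversion, so ξ = X.
Species balance: n_M = 1 − X; n_Q = 3X.
n_T = Σnᵢ = 1 + 2X.
Mole fractions y_i = n_i/n_T; K_p = p_Q^3 / (p_M) with p_i = y_i·P.
Substituting and setting equal to 156 atm^2 gives a polynomial in X; the root in (0,1) is X = 0.835.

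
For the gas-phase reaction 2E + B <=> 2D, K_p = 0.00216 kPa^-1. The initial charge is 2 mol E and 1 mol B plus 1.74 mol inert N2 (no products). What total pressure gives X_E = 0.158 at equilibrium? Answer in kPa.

P = 88.7 kPa

Take 2 mol E as basis and let X be its fractional conversion, so ξ = X.
Species balance: n_E = 2 − 2X; n_B = 1 − X; n_D = 2X; n_I = 1.74 (inert).
n_T = Σnᵢ = 4.74 − X.
K_p = p_D^2 / (p_E^2 p_B) with p_i = (n_i/n_T)·P.
At X = 0.158: the mole-fraction product g(X) = Π y_i^ν_i = 0.1916. Since K_p = g(X)·P^{-1}, P = (g/K_p)^(1/1) = (0.1916/0.00216)^(1/1) = 88.7 kPa.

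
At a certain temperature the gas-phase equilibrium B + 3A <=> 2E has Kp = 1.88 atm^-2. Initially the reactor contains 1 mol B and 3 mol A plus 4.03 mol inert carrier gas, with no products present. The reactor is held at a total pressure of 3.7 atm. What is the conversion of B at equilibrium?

X = 0.489

Basis: 1 mol B initially; let X = conversion of B. Extent ξ = X.
Moles: n_B = 1 − X; n_A = 3 − 3X; n_E = 2X; n_I = 4.03 (inert).
Total moles n_T = 8.03 − 2X.
Mole fractions y_i = n_i/n_T; Kp = p_E^2 / (p_B p_A^3) with p_i = y_i·P.
Equating to 1.88 atm^-2 and solving on 0 < X < 1: X = 0.489.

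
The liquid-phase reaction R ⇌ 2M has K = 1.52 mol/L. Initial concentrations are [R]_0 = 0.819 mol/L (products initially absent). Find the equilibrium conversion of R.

X = 0.488

Let X = conversion of R; extent ξ = 0.819·X mol/L.
Concentrations: [R] = 0.819 − 0.819X; [M] = 1.64X.
K = [M]^2 / ([R]).
Solving K = 1.52 for X ∈ (0,1): X = 0.488.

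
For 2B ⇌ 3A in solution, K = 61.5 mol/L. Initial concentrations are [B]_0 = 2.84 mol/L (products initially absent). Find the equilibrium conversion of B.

Let X = conversion of B; extent ξ = 2.84X/2 mol/L.
Concentrations: [B] = 2.84 − 2.84X; [A] = 4.26X.
K = [A]^3 / ([B]^2).
Equating to 61.5 mol/L: the physical root is X = 0.746.

X = 0.746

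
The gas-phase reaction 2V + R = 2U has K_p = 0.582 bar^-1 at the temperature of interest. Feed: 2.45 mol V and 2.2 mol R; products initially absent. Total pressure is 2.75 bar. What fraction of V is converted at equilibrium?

X = 0.445

Let X = conversion of V (basis 2.45 mol V); extent of reaction ξ = 1.23X.
At extent ξ: n_V = 2.45 − 2.45X; n_R = 2.2 − 1.23X; n_U = 2.45X.
n_T = Σnᵢ = 4.65 − 1.23X.
y_i = n_i/n_T, p_i = y_i·P. K_p = p_U^2 / (p_V^2 p_R).
Substituting and setting equal to 0.582 bar^-1 gives a polynomial in X; the root in (0,1) is X = 0.445.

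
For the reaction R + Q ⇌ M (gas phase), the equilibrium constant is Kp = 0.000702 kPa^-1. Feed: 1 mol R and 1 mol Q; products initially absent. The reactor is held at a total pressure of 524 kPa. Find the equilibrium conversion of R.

X = 0.145

Take 1 mol R as basis and let X be its fractional conversion, so ξ = X.
Species balance: n_R = 1 − X; n_Q = 1 − X; n_M = X.
n_T = Σnᵢ = 2 − X.
y_i = n_i/n_T, p_i = y_i·P. Kp = p_M / (p_R p_Q).
Setting this equal to 0.000702 kPa^-1 and taking the physical root (0 < X < 1) gives X = 0.145.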